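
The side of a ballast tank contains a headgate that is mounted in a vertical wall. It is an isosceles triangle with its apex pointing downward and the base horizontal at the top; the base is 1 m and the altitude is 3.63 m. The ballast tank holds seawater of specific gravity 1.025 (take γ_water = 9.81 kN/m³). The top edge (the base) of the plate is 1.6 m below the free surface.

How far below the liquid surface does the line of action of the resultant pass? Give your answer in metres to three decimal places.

γ = 1.025 × 9.81 = 10.05525 kN/m³.
With the apex down, the centroid sits h/3 = 3.63/3 = 1.21 m below the base (the top edge), so the centroid depth is h_c = 1.6 + 1.21 = 2.81 m.
A = ½ × 1 × 3.63 = 1.815 m².
Resultant F = γ·h_c·A = 10.05525 × 2.81 × 1.815 = 51.2833 kN.
I_c = b·h³/36 = 1 × 3.63³/36 = 1.32867 m⁴.
Centre of pressure: y_p = y_c + I_c/(y_c·A) = 2.81 + 1.32867/(2.81 × 1.815) = 2.81 + 0.260516 = 3.07052 m along the plane.

h_p = 3.071 m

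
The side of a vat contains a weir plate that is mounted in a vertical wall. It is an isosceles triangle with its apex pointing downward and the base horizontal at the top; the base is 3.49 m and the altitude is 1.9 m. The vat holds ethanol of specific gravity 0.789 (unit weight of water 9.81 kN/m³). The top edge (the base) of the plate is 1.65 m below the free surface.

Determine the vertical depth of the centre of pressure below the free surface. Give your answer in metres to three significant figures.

h_p = 2.37 m

γ = 0.789 × 9.81 = 7.74009 kN/m³.
With the apex down, the centroid sits h/3 = 1.9/3 = 0.633333 m below the base (the top edge), so the centroid depth is h_c = 1.65 + 0.633333 = 2.28333 m.
A = ½ × 3.49 × 1.9 = 3.3155 m².
Resultant F = γ·h_c·A = 7.74009 × 2.28333 × 3.3155 = 58.5954 kN.
I_c = b·h³/36 = 3.49 × 1.9³/36 = 0.664942 m⁴.
Centre of pressure: y_p = y_c + I_c/(y_c·A) = 2.28333 + 0.664942/(2.28333 × 3.3155) = 2.28333 + 0.0878347 = 2.37116 m along the plane.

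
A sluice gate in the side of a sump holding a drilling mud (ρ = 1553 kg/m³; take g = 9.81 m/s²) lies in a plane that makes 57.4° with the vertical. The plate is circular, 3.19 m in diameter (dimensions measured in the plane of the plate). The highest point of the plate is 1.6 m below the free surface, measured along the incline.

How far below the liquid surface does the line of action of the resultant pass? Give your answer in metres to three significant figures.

γ = ρg = 1553 × 9.81 / 1000 = 15.23493 kN/m³.
The plate makes 57.4° with the vertical, i.e. θ = 90° − 57.4° = 32.6° to the horizontal. Measuring y along the incline from the free-surface line, vertical depth h = y·sinθ with sinθ = 0.538771.
The centroid is at the centre, 1.595 m below the top of the plate, so y_c = 1.6 + 1.595 = 3.195 m and h_c = 3.195 × 0.538771 = 1.72137 m.
A = π(1.595)² = 7.99229 m².
Resultant F = γ·h_c·A = 15.23493 × 1.72137 × 7.99229 = 209.597 kN.
I_c = πr⁴/4 = π × 1.595⁴/4 = 5.08315 m⁴.
Centre of pressure: y_p = y_c + I_c/(y_c·A) = 3.195 + 5.08315/(3.195 × 7.99229) = 3.195 + 0.199063 = 3.39406 m along the plane.
Vertically, h_p = y_p·sinθ = 3.39406 × 0.538771 = 1.82862 m.

h_p = 1.83 m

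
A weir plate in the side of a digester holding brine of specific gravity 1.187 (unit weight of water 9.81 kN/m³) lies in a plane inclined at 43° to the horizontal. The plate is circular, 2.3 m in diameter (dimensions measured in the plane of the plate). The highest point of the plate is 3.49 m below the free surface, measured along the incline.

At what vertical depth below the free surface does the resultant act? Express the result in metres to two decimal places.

γ = 1.187 × 9.81 = 11.64447 kN/m³.
Let θ = 43° be the plate's angle to the horizontal; measure y along the incline from where the plane meets the free surface. Vertical depth h = y·sinθ with sinθ = 0.681998.
The centroid is at the centre, 1.15 m below the top of the plate, so y_c = 3.49 + 1.15 = 4.64 m and h_c = 4.64 × 0.681998 = 3.16447 m.
A = π(1.15)² = 4.15476 m².
Resultant F = γ·h_c·A = 11.64447 × 3.16447 × 4.15476 = 153.097 kN.
I_c = πr⁴/4 = π × 1.15⁴/4 = 1.37367 m⁴.
Centre of pressure: y_p = y_c + I_c/(y_c·A) = 4.64 + 1.37367/(4.64 × 4.15476) = 4.64 + 0.0712555 = 4.71126 m along the plane.
Vertically, h_p = y_p·sinθ = 4.71126 × 0.681998 = 3.21307 m.

h_p = 3.21 m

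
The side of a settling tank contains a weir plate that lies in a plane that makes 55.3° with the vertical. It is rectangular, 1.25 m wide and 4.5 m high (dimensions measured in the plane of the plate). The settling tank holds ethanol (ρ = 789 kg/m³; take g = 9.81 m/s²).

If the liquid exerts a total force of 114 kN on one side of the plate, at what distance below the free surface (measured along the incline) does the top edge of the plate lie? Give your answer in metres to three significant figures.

γ = ρg = 789 × 9.81 / 1000 = 7.74009 kN/m³.
A = 1.25 × 4.5 = 5.625 m².
From F = γ·h_c·A, the centroid depth is h_c = 114/(7.74009 × 5.625) = 2.6184 m.
The plate makes 55.3° with the vertical, i.e. θ = 90° − 55.3° = 34.7° to the horizontal. Measuring y along the incline from the free-surface line, vertical depth h = y·sinθ with sinθ = 0.569280.
Along the incline, y_c = h_c/sinθ = 2.6184/0.569280 = 4.59949 m.
The centroid lies 4.5/2 = 2.25 m below the top edge, so the top edge sits at y_top = 4.59949 − 2.25 = 2.34949 m along the incline.

y_top ≈ 2.35 m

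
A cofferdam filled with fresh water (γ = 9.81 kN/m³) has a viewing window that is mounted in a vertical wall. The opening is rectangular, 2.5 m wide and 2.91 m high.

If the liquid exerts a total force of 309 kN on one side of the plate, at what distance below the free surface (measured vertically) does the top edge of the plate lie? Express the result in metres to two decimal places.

γ = 9.81 kN/m³.
A = 2.5 × 2.91 = 7.275 m².
From F = γ·h_c·A, the centroid depth is h_c = 309/(9.81 × 7.275) = 4.32969 m.
The centroid lies 2.91/2 = 1.455 m below the top edge, so the top edge sits at h_top = 4.32969 − 1.455 = 2.87469 m below the surface.

d_top ≈ 2.87 m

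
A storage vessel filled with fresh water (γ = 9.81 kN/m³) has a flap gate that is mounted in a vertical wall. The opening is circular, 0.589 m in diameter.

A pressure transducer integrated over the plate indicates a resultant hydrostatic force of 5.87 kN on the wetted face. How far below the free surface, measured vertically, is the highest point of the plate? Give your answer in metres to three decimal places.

γ = 9.81 kN/m³.
A = π(0.2945)² = 0.272471 m².
From F = γ·h_c·A, the centroid depth is h_c = 5.87/(9.81 × 0.272471) = 2.19608 m.
The centroid is at the centre, 0.2945 m below the top of the plate, so the highest point sits at h_top = 2.19608 − 0.2945 = 1.90158 m below the surface.

d_top ≈ 1.902 m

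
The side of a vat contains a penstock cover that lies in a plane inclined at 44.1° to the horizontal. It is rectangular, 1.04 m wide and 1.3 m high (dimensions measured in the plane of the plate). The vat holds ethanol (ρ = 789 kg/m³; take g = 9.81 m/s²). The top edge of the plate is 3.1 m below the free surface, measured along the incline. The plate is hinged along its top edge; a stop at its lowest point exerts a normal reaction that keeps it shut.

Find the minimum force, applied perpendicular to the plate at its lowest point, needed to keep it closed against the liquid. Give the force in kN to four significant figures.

γ = ρg = 789 × 9.81 / 1000 = 7.74009 kN/m³.
Let θ = 44.1° be the plate's angle to the horizontal; measure y along the incline from where the plane meets the free surface. Vertical depth h = y·sinθ with sinθ = 0.695913.
The centroid lies 1.3/2 = 0.65 m below the top edge, so y_c = 3.1 + 0.65 = 3.75 m and h_c = 3.75 × 0.695913 = 2.60967 m.
A = 1.04 × 1.3 = 1.352 m².
Resultant F = γ·h_c·A = 7.74009 × 2.60967 × 1.352 = 27.3092 kN.
I_c = b·h³/12 = 1.04 × 1.3³/12 = 0.190407 m⁴.
Centre of pressure: y_p = y_c + I_c/(y_c·A) = 3.75 + 0.190407/(3.75 × 1.352) = 3.75 + 0.0375556 = 3.78756 m along the plane.
The resultant acts 0.65 + 0.0375556 = 0.687556 m (along the plate) below the hinge at the top edge, so the moment about the hinge is M = F × 0.687556 = 27.3092 × 0.687556 = 18.7766 kN·m.
A normal force at the bottom, 1.3 m from the hinge, must supply this moment: P = 18.7766/1.3 = 14.4435 kN.

P ≈ 14.44 kN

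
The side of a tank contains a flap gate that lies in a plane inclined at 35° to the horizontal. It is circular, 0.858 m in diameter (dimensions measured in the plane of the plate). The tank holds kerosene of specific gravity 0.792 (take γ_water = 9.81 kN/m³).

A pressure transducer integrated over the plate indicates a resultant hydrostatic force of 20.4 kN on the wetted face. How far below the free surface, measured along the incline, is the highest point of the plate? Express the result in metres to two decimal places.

y_top ≈ 7.49 m

γ = 0.792 × 9.81 = 7.76952 kN/m³.
A = π(0.429)² = 0.578182 m².
From F = γ·h_c·A, the centroid depth is h_c = 20.4/(7.76952 × 0.578182) = 4.54121 m.
Let θ = 35° be the plate's angle to the horizontal; measure y along the incline from where the plane meets the free surface. Vertical depth h = y·sinθ with sinθ = 0.573576.
Along the incline, y_c = h_c/sinθ = 4.54121/0.573576 = 7.91736 m.
The centroid is at the centre, 0.429 m below the top of the plate, so the highest point sits at y_top = 7.91736 − 0.429 = 7.48836 m along the incline.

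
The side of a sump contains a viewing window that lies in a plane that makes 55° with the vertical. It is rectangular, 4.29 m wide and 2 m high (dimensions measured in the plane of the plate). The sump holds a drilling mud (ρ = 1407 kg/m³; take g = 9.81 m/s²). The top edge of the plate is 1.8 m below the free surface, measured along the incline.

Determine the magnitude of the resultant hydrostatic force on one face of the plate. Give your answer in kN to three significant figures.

F ≈ 190 kN

γ = ρg = 1407 × 9.81 / 1000 = 13.80267 kN/m³.
The plate makes 55° with the vertical, i.e. θ = 90° − 55° = 35° to the horizontal. Measuring y along the incline from the free-surface line, vertical depth h = y·sinθ with sinθ = 0.573576.
The centroid lies 2/2 = 1 m below the top edge, so y_c = 1.8 + 1 = 2.8 m and h_c = 2.8 × 0.573576 = 1.60601 m.
A = 4.29 × 2 = 8.58 m².
Resultant F = γ·h_c·A = 13.80267 × 1.60601 × 8.58 = 190.195 kN.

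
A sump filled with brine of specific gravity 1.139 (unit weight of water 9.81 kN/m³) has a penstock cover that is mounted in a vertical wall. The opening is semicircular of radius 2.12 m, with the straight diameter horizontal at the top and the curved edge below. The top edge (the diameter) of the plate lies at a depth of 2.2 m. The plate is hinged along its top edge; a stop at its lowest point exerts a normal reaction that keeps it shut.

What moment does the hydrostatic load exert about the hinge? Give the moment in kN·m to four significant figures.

M ≈ 244.8 kN·m

γ = 1.139 × 9.81 = 11.17359 kN/m³.
The centroid of a semicircle lies 4r/(3π) = 0.899756 m from the diameter, here below the top edge, so the centroid depth is h_c = 2.2 + 0.899756 = 3.09976 m.
A = πr²/2 = π × 2.12²/2 = 7.05979 m².
Resultant F = γ·h_c·A = 11.17359 × 3.09976 × 7.05979 = 244.519 kN.
I_c = (π/8 − 8/(9π))·r⁴ = 0.109757 × 2.12⁴ = 2.21705 m⁴.
Centre of pressure: y_p = y_c + I_c/(y_c·A) = 3.09976 + 2.21705/(3.09976 × 7.05979) = 3.09976 + 0.101311 = 3.20107 m along the plane.
The resultant acts 0.899756 + 0.101311 = 1.00107 m (along the plate) below the hinge at the top edge, so the moment about the hinge is M = F × 1.00107 = 244.519 × 1.00107 = 244.781 kN·m.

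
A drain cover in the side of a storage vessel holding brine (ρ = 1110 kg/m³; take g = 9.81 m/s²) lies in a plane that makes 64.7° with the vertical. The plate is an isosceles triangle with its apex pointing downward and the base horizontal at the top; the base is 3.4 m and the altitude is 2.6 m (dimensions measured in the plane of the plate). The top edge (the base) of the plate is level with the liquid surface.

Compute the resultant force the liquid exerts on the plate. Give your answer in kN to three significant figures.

γ = ρg = 1110 × 9.81 / 1000 = 10.8891 kN/m³.
The plate makes 64.7° with the vertical, i.e. θ = 90° − 64.7° = 25.3° to the horizontal. Measuring y along the incline from the free-surface line, vertical depth h = y·sinθ with sinθ = 0.427358.
With the apex down, the centroid sits h/3 = 2.6/3 = 0.866667 m below the base (the top edge), so y_c = 0.866667 m and h_c = 0.866667 × 0.427358 = 0.370377 m.
A = ½ × 3.4 × 2.6 = 4.42 m².
Resultant F = γ·h_c·A = 10.8891 × 0.370377 × 4.42 = 17.8262 kN.

F ≈ 17.8 kN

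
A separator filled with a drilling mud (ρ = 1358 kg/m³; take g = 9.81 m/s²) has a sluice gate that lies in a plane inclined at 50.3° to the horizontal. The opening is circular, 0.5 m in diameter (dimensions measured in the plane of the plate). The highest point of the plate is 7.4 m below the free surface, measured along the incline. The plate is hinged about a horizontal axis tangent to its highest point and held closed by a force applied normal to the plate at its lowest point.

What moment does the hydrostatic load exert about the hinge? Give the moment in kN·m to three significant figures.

γ = ρg = 1358 × 9.81 / 1000 = 13.32198 kN/m³.
Let θ = 50.3° be the plate's angle to the horizontal; measure y along the incline from where the plane meets the free surface. Vertical depth h = y·sinθ with sinθ = 0.769400.
The centroid is at the centre, 0.25 m below the top of the plate, so y_c = 7.4 + 0.25 = 7.65 m and h_c = 7.65 × 0.769400 = 5.88591 m.
A = π(0.25)² = 0.19635 m².
Resultant F = γ·h_c·A = 13.32198 × 5.88591 × 0.19635 = 15.3962 kN.
I_c = πr⁴/4 = π × 0.25⁴/4 = 0.00306796 m⁴.
Centre of pressure: y_p = y_c + I_c/(y_c·A) = 7.65 + 0.00306796/(7.65 × 0.19635) = 7.65 + 0.00204248 = 7.65204 m along the plane.
The resultant acts 0.25 + 0.00204248 = 0.252042 m (along the plate) below the hinge at the top edge, so the moment about the hinge is M = F × 0.252042 = 15.3962 × 0.252042 = 3.88049 kN·m.

M ≈ 3.88 kN·m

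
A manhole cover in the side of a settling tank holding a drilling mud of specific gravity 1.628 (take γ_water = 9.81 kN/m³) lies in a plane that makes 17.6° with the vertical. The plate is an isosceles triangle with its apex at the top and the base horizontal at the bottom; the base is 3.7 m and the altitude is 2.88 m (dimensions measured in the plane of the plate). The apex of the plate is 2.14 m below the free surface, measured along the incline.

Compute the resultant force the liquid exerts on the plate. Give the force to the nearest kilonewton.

F ≈ 329 kN

γ = 1.628 × 9.81 = 15.97068 kN/m³.
The plate makes 17.6° with the vertical, i.e. θ = 90° − 17.6° = 72.4° to the horizontal. Measuring y along the incline from the free-surface line, vertical depth h = y·sinθ with sinθ = 0.953191.
With the apex up, the centroid sits 2h/3 = 2 × 2.88/3 = 1.92 m below the apex, so y_c = 2.14 + 1.92 = 4.06 m and h_c = 4.06 × 0.953191 = 3.86996 m.
A = ½ × 3.7 × 2.88 = 5.328 m².
Resultant F = γ·h_c·A = 15.97068 × 3.86996 × 5.328 = 329.302 kN.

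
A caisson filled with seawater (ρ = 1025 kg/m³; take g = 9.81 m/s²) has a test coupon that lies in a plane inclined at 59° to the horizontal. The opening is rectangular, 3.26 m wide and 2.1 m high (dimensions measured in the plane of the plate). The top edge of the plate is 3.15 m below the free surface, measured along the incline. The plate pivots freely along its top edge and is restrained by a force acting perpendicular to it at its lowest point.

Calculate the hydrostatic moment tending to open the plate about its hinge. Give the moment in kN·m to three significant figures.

γ = ρg = 1025 × 9.81 / 1000 = 10.05525 kN/m³.
Let θ = 59° be the plate's angle to the horizontal; measure y along the incline from where the plane meets the free surface. Vertical depth h = y·sinθ with sinθ = 0.857167.
The centroid lies 2.1/2 = 1.05 m below the top edge, so y_c = 3.15 + 1.05 = 4.2 m and h_c = 4.2 × 0.857167 = 3.6001 m.
A = 3.26 × 2.1 = 6.846 m².
Resultant F = γ·h_c·A = 10.05525 × 3.6001 × 6.846 = 247.825 kN.
I_c = b·h³/12 = 3.26 × 2.1³/12 = 2.51591 m⁴.
Centre of pressure: y_p = y_c + I_c/(y_c·A) = 4.2 + 2.51591/(4.2 × 6.846) = 4.2 + 0.0875002 = 4.2875 m along the plane.
The resultant acts 1.05 + 0.0875002 = 1.1375 m (along the plate) below the hinge at the top edge, so the moment about the hinge is M = F × 1.1375 = 247.825 × 1.1375 = 281.901 kN·m.

M ≈ 282 kN·m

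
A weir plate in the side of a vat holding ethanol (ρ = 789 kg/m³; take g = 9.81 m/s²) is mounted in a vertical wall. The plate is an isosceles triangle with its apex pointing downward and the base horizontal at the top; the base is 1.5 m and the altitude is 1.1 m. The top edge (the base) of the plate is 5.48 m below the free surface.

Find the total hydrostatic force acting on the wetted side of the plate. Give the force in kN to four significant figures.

F ≈ 37.33 kN

γ = ρg = 789 × 9.81 / 1000 = 7.74009 kN/m³.
With the apex down, the centroid sits h/3 = 1.1/3 = 0.366667 m below the base (the top edge), so the centroid depth is h_c = 5.48 + 0.366667 = 5.84667 m.
A = ½ × 1.5 × 1.1 = 0.825 m².
Resultant F = γ·h_c·A = 7.74009 × 5.84667 × 0.825 = 37.3343 kN.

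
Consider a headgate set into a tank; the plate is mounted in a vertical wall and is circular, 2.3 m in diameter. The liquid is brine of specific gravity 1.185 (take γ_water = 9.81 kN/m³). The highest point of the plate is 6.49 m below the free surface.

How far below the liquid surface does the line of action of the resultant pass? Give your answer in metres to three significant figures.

γ = 1.185 × 9.81 = 11.62485 kN/m³.
The centroid is at the centre, 1.15 m below the top of the plate, so the centroid depth is h_c = 6.49 + 1.15 = 7.64 m.
A = π(1.15)² = 4.15476 m².
Resultant F = γ·h_c·A = 11.62485 × 7.64 × 4.15476 = 369 kN.
I_c = πr⁴/4 = π × 1.15⁴/4 = 1.37367 m⁴.
Centre of pressure: y_p = y_c + I_c/(y_c·A) = 7.64 + 1.37367/(7.64 × 4.15476) = 7.64 + 0.0432756 = 7.68328 m along the plane.

h_p = 7.68 m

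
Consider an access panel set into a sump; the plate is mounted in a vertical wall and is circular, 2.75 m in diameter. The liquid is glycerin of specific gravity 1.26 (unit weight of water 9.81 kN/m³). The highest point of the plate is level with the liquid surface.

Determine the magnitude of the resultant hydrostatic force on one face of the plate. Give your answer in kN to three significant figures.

γ = 1.26 × 9.81 = 12.3606 kN/m³.
The centroid is at the centre, 1.375 m below the top of the plate, so the centroid depth is h_c = 1.375 m.
A = π(1.375)² = 5.93957 m².
Resultant F = γ·h_c·A = 12.3606 × 1.375 × 5.93957 = 100.948 kN.

F ≈ 101 kN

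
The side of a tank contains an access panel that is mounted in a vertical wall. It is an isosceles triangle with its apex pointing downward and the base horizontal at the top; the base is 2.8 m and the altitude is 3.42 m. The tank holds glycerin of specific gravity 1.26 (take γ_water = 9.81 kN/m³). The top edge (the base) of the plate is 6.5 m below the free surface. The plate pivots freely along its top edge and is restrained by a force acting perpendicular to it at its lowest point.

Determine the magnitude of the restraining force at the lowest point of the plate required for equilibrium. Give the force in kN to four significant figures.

γ = 1.26 × 9.81 = 12.3606 kN/m³.
With the apex down, the centroid sits h/3 = 3.42/3 = 1.14 m below the base (the top edge), so the centroid depth is h_c = 6.5 + 1.14 = 7.64 m.
A = ½ × 2.8 × 3.42 = 4.788 m².
Resultant F = γ·h_c·A = 12.3606 × 7.64 × 4.788 = 452.155 kN.
I_c = b·h³/36 = 2.8 × 3.42³/36 = 3.11124 m⁴.
Centre of pressure: y_p = y_c + I_c/(y_c·A) = 7.64 + 3.11124/(7.64 × 4.788) = 7.64 + 0.0850523 = 7.72505 m along the plane.
The resultant acts 1.14 + 0.0850523 = 1.22505 m (along the plate) below the hinge at the top edge, so the moment about the hinge is M = F × 1.22505 = 452.155 × 1.22505 = 553.912 kN·m.
A normal force at the bottom, 3.42 m from the hinge, must supply this moment: P = 553.912/3.42 = 161.963 kN.

P ≈ 162.0 kN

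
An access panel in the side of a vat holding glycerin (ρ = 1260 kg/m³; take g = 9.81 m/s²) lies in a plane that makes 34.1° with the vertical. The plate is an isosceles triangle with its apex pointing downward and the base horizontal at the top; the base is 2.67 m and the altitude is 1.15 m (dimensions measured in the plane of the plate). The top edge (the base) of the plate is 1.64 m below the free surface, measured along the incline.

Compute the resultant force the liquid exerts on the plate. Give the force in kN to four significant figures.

F ≈ 31.79 kN

γ = ρg = 1260 × 9.81 / 1000 = 12.3606 kN/m³.
The plate makes 34.1° with the vertical, i.e. θ = 90° − 34.1° = 55.9° to the horizontal. Measuring y along the incline from the free-surface line, vertical depth h = y·sinθ with sinθ = 0.828060.
With the apex down, the centroid sits h/3 = 1.15/3 = 0.383333 m below the base (the top edge), so y_c = 1.64 + 0.383333 = 2.02333 m and h_c = 2.02333 × 0.828060 = 1.67544 m.
A = ½ × 2.67 × 1.15 = 1.53525 m².
Resultant F = γ·h_c·A = 12.3606 × 1.67544 × 1.53525 = 31.7942 kN.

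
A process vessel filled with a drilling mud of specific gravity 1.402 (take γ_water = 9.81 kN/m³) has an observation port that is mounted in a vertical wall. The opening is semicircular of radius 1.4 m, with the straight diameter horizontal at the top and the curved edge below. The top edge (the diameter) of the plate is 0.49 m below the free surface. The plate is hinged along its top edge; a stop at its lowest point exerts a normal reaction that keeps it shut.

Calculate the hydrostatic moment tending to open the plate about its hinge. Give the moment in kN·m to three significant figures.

γ = 1.402 × 9.81 = 13.75362 kN/m³.
The centroid of a semicircle lies 4r/(3π) = 0.594178 m from the diameter, here below the top edge, so the centroid depth is h_c = 0.49 + 0.594178 = 1.08418 m.
A = πr²/2 = π × 1.4²/2 = 3.07876 m².
Resultant F = γ·h_c·A = 13.75362 × 1.08418 × 3.07876 = 45.9086 kN.
I_c = (π/8 − 8/(9π))·r⁴ = 0.109757 × 1.4⁴ = 0.421642 m⁴.
Centre of pressure: y_p = y_c + I_c/(y_c·A) = 1.08418 + 0.421642/(1.08418 × 3.07876) = 1.08418 + 0.126318 = 1.2105 m along the plane.
The resultant acts 0.594178 + 0.126318 = 0.720496 m (along the plate) below the hinge at the top edge, so the moment about the hinge is M = F × 0.720496 = 45.9086 × 0.720496 = 33.077 kN·m.

M ≈ 33.1 kN·m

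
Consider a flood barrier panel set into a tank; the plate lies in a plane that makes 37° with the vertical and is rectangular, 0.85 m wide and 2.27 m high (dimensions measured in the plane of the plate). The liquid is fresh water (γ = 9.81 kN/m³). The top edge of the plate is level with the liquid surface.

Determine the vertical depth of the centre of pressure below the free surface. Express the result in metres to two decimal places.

h_p = 1.21 m

γ = 9.81 kN/m³.
The plate makes 37° with the vertical, i.e. θ = 90° − 37° = 53° to the horizontal. Measuring y along the incline from the free-surface line, vertical depth h = y·sinθ with sinθ = 0.798636.
The centroid lies 2.27/2 = 1.135 m below the top edge, so y_c = 1.135 m and h_c = 1.135 × 0.798636 = 0.906452 m.
A = 0.85 × 2.27 = 1.9295 m².
Resultant F = γ·h_c·A = 9.81 × 0.906452 × 1.9295 = 17.1577 kN.
I_c = b·h³/12 = 0.85 × 2.27³/12 = 0.828543 m⁴.
Centre of pressure: y_p = y_c + I_c/(y_c·A) = 1.135 + 0.828543/(1.135 × 1.9295) = 1.135 + 0.378333 = 1.51333 m along the plane.
Vertically, h_p = y_p·sinθ = 1.51333 × 0.798636 = 1.2086 m.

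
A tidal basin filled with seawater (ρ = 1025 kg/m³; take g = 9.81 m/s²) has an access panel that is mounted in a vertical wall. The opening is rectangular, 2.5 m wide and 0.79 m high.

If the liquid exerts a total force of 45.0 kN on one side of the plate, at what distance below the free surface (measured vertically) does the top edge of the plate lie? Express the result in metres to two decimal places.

d_top ≈ 1.87 m

γ = ρg = 1025 × 9.81 / 1000 = 10.05525 kN/m³.
A = 2.5 × 0.79 = 1.975 m².
From F = γ·h_c·A, the centroid depth is h_c = 45.0/(10.05525 × 1.975) = 2.26596 m.
The centroid lies 0.79/2 = 0.395 m below the top edge, so the top edge sits at h_top = 2.26596 − 0.395 = 1.87096 m below the surface.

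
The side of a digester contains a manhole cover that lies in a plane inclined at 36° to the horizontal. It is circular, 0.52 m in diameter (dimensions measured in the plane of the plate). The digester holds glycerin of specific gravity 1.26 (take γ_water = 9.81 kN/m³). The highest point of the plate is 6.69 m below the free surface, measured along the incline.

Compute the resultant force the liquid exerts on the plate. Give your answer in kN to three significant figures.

F ≈ 10.7 kN

γ = 1.26 × 9.81 = 12.3606 kN/m³.
Let θ = 36° be the plate's angle to the horizontal; measure y along the incline from where the plane meets the free surface. Vertical depth h = y·sinθ with sinθ = 0.587785.
The centroid is at the centre, 0.26 m below the top of the plate, so y_c = 6.69 + 0.26 = 6.95 m and h_c = 6.95 × 0.587785 = 4.08511 m.
A = π(0.26)² = 0.212372 m².
Resultant F = γ·h_c·A = 12.3606 × 4.08511 × 0.212372 = 10.7236 kN.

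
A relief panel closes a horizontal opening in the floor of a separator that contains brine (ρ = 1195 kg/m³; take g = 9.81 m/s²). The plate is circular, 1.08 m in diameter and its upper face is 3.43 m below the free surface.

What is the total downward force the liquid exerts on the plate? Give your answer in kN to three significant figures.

γ = ρg = 1195 × 9.81 / 1000 = 11.72295 kN/m³.
The plate is horizontal, so pressure is uniform at p = γ·h = 11.72295 × 3.43 = 40.2097 kN/m².
A = π(0.54)² = 0.916088 m².
F = p·A = 40.2097 × 0.916088 = 36.8356 kN.

F ≈ 36.8 kN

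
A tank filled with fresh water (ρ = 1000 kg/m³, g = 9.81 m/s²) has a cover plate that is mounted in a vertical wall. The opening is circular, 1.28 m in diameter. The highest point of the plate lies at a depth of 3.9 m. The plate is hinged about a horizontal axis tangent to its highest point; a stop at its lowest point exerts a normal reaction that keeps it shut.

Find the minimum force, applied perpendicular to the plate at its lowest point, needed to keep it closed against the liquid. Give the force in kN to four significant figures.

P ≈ 29.67 kN

γ = ρg = 1000 × 9.81 = 9810 N/m³ = 9.81 kN/m³.
The centroid is at the centre, 0.64 m below the top of the plate, so the centroid depth is h_c = 3.9 + 0.64 = 4.54 m.
A = π(0.64)² = 1.2868 m².
Resultant F = γ·h_c·A = 9.81 × 4.54 × 1.2868 = 57.3107 kN.
I_c = πr⁴/4 = π × 0.64⁴/4 = 0.131768 m⁴.
Centre of pressure: y_p = y_c + I_c/(y_c·A) = 4.54 + 0.131768/(4.54 × 1.2868) = 4.54 + 0.022555 = 4.56255 m along the plane.
The resultant acts 0.64 + 0.022555 = 0.662555 m (along the plate) below the hinge at the top edge, so the moment about the hinge is M = F × 0.662555 = 57.3107 × 0.662555 = 37.9715 kN·m.
A normal force at the bottom, 1.28 m from the hinge, must supply this moment: P = 37.9715/1.28 = 29.6652 kN.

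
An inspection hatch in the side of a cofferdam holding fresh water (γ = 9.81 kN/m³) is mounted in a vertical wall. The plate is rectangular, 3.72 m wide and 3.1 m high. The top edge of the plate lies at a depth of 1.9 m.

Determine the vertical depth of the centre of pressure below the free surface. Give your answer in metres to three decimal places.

γ = 9.81 kN/m³.
The centroid lies 3.1/2 = 1.55 m below the top edge, so the centroid depth is h_c = 1.9 + 1.55 = 3.45 m.
A = 3.72 × 3.1 = 11.532 m².
Resultant F = γ·h_c·A = 9.81 × 3.45 × 11.532 = 390.295 kN.
I_c = b·h³/12 = 3.72 × 3.1³/12 = 9.23521 m⁴.
Centre of pressure: y_p = y_c + I_c/(y_c·A) = 3.45 + 9.23521/(3.45 × 11.532) = 3.45 + 0.232126 = 3.68213 m along the plane.

h_p = 3.682 m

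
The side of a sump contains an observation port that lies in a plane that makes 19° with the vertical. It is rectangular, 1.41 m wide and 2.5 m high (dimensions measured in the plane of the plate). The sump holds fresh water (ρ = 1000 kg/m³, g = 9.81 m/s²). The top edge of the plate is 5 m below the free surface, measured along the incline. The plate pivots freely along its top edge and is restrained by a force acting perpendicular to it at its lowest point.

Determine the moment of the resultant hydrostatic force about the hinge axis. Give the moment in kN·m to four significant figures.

γ = ρg = 1000 × 9.81 = 9810 N/m³ = 9.81 kN/m³.
The plate makes 19° with the vertical, i.e. θ = 90° − 19° = 71° to the horizontal. Measuring y along the incline from the free-surface line, vertical depth h = y·sinθ with sinθ = 0.945519.
The centroid lies 2.5/2 = 1.25 m below the top edge, so y_c = 5 + 1.25 = 6.25 m and h_c = 6.25 × 0.945519 = 5.90949 m.
A = 1.41 × 2.5 = 3.525 m².
Resultant F = γ·h_c·A = 9.81 × 5.90949 × 3.525 = 204.352 kN.
I_c = b·h³/12 = 1.41 × 2.5³/12 = 1.83594 m⁴.
Centre of pressure: y_p = y_c + I_c/(y_c·A) = 6.25 + 1.83594/(6.25 × 3.525) = 6.25 + 0.0833334 = 6.33333 m along the plane.
The resultant acts 1.25 + 0.0833334 = 1.33333 m (along the plate) below the hinge at the top edge, so the moment about the hinge is M = F × 1.33333 = 204.352 × 1.33333 = 272.469 kN·m.

M ≈ 272.5 kN·m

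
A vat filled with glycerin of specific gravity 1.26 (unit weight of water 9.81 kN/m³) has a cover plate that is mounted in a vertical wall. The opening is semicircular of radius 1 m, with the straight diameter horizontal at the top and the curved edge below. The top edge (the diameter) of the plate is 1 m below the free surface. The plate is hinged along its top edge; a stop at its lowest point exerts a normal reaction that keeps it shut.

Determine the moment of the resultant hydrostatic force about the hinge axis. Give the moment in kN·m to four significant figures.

M ≈ 13.09 kN·m

γ = 1.26 × 9.81 = 12.3606 kN/m³.
The centroid of a semicircle lies 4r/(3π) = 0.424413 m from the diameter, here below the top edge, so the centroid depth is h_c = 1 + 0.424413 = 1.42441 m.
A = πr²/2 = π × 1²/2 = 1.5708 m².
Resultant F = γ·h_c·A = 12.3606 × 1.42441 × 1.5708 = 27.6564 kN.
I_c = (π/8 − 8/(9π))·r⁴ = 0.109757 × 1⁴ = 0.109757 m⁴.
Centre of pressure: y_p = y_c + I_c/(y_c·A) = 1.42441 + 0.109757/(1.42441 × 1.5708) = 1.42441 + 0.0490542 = 1.47346 m along the plane.
The resultant acts 0.424413 + 0.0490542 = 0.473467 m (along the plate) below the hinge at the top edge, so the moment about the hinge is M = F × 0.473467 = 27.6564 × 0.473467 = 13.0944 kN·m.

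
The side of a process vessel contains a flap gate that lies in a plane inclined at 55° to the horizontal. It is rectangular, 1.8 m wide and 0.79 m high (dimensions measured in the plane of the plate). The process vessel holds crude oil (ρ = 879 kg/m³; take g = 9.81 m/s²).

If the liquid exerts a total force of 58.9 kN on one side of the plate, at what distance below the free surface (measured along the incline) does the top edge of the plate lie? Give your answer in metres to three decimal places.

γ = ρg = 879 × 9.81 / 1000 = 8.62299 kN/m³.
A = 1.8 × 0.79 = 1.422 m².
From F = γ·h_c·A, the centroid depth is h_c = 58.9/(8.62299 × 1.422) = 4.8035 m.
Let θ = 55° be the plate's angle to the horizontal; measure y along the incline from where the plane meets the free surface. Vertical depth h = y·sinθ with sinθ = 0.819152.
Along the incline, y_c = h_c/sinθ = 4.8035/0.819152 = 5.86399 m.
The centroid lies 0.79/2 = 0.395 m below the top edge, so the top edge sits at y_top = 5.86399 − 0.395 = 5.46899 m along the incline.

y_top ≈ 5.469 m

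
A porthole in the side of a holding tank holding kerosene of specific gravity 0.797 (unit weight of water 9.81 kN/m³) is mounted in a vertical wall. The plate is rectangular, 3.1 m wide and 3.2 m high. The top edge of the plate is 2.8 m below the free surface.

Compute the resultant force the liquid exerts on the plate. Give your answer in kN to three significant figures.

F ≈ 341 kN

γ = 0.797 × 9.81 = 7.81857 kN/m³.
The centroid lies 3.2/2 = 1.6 m below the top edge, so the centroid depth is h_c = 2.8 + 1.6 = 4.4 m.
A = 3.1 × 3.2 = 9.92 m².
Resultant F = γ·h_c·A = 7.81857 × 4.4 × 9.92 = 341.265 kN.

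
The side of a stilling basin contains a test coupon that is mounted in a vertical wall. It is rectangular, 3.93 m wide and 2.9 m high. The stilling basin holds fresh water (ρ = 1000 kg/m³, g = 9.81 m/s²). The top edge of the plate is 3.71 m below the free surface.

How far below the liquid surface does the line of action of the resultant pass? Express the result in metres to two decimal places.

h_p = 5.30 m

γ = ρg = 1000 × 9.81 = 9810 N/m³ = 9.81 kN/m³.
The centroid lies 2.9/2 = 1.45 m below the top edge, so the centroid depth is h_c = 3.71 + 1.45 = 5.16 m.
A = 3.93 × 2.9 = 11.397 m².
Resultant F = γ·h_c·A = 9.81 × 5.16 × 11.397 = 576.912 kN.
I_c = b·h³/12 = 3.93 × 2.9³/12 = 7.9874 m⁴.
Centre of pressure: y_p = y_c + I_c/(y_c·A) = 5.16 + 7.9874/(5.16 × 11.397) = 5.16 + 0.13582 = 5.29582 m along the plane.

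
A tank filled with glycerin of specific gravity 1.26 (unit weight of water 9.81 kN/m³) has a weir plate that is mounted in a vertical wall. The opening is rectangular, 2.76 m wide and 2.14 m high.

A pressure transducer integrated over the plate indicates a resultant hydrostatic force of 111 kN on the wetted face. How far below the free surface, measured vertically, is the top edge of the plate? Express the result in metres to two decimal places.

γ = 1.26 × 9.81 = 12.3606 kN/m³.
A = 2.76 × 2.14 = 5.9064 m².
From F = γ·h_c·A, the centroid depth is h_c = 111/(12.3606 × 5.9064) = 1.52041 m.
The centroid lies 2.14/2 = 1.07 m below the top edge, so the top edge sits at h_top = 1.52041 − 1.07 = 0.45041 m below the surface.

d_top ≈ 0.45 m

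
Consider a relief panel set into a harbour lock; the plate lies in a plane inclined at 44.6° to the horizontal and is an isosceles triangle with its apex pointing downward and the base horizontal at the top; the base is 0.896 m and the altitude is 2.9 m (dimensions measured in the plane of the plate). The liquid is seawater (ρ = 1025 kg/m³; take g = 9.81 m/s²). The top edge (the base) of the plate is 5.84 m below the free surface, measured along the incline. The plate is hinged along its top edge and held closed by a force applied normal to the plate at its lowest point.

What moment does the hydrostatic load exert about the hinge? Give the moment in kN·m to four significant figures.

M ≈ 64.64 kN·m

γ = ρg = 1025 × 9.81 / 1000 = 10.05525 kN/m³.
Let θ = 44.6° be the plate's angle to the horizontal; measure y along the incline from where the plane meets the free surface. Vertical depth h = y·sinθ with sinθ = 0.702153.
With the apex down, the centroid sits h/3 = 2.9/3 = 0.966667 m below the base (the top edge), so y_c = 5.84 + 0.966667 = 6.80667 m and h_c = 6.80667 × 0.702153 = 4.77932 m.
A = ½ × 0.896 × 2.9 = 1.2992 m².
Resultant F = γ·h_c·A = 10.05525 × 4.77932 × 1.2992 = 62.436 kN.
I_c = b·h³/36 = 0.896 × 2.9³/36 = 0.607015 m⁴.
Centre of pressure: y_p = y_c + I_c/(y_c·A) = 6.80667 + 0.607015/(6.80667 × 1.2992) = 6.80667 + 0.0686418 = 6.87531 m along the plane.
The resultant acts 0.966667 + 0.0686418 = 1.03531 m (along the plate) below the hinge at the top edge, so the moment about the hinge is M = F × 1.03531 = 62.436 × 1.03531 = 64.6406 kN·m.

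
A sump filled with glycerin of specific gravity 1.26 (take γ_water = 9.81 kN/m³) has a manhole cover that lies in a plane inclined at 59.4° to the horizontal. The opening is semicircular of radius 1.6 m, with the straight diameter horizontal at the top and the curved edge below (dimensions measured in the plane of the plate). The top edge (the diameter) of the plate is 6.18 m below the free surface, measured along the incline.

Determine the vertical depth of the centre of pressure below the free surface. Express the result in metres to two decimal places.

γ = 1.26 × 9.81 = 12.3606 kN/m³.
Let θ = 59.4° be the plate's angle to the horizontal; measure y along the incline from where the plane meets the free surface. Vertical depth h = y·sinθ with sinθ = 0.860742.
The centroid of a semicircle lies 4r/(3π) = 0.679061 m from the diameter, here below the top edge, so y_c = 6.18 + 0.679061 = 6.85906 m and h_c = 6.85906 × 0.860742 = 5.90388 m.
A = πr²/2 = π × 1.6²/2 = 4.02124 m².
Resultant F = γ·h_c·A = 12.3606 × 5.90388 × 4.02124 = 293.452 kN.
I_c = (π/8 − 8/(9π))·r⁴ = 0.109757 × 1.6⁴ = 0.719303 m⁴.
Centre of pressure: y_p = y_c + I_c/(y_c·A) = 6.85906 + 0.719303/(6.85906 × 4.02124) = 6.85906 + 0.0260788 = 6.88514 m along the plane.
Vertically, h_p = y_p·sinθ = 6.88514 × 0.860742 = 5.92633 m.

h_p = 5.93 m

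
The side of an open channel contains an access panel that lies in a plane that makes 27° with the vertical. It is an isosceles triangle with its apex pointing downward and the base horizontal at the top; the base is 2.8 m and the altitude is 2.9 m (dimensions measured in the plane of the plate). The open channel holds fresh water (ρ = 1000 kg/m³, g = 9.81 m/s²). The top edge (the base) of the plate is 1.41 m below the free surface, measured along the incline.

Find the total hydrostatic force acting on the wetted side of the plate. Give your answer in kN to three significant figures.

γ = ρg = 1000 × 9.81 = 9810 N/m³ = 9.81 kN/m³.
The plate makes 27° with the vertical, i.e. θ = 90° − 27° = 63° to the horizontal. Measuring y along the incline from the free-surface line, vertical depth h = y·sinθ with sinθ = 0.891007.
With the apex down, the centroid sits h/3 = 2.9/3 = 0.966667 m below the base (the top edge), so y_c = 1.41 + 0.966667 = 2.37667 m and h_c = 2.37667 × 0.891007 = 2.11763 m.
A = ½ × 2.8 × 2.9 = 4.06 m².
Resultant F = γ·h_c·A = 9.81 × 2.11763 × 4.06 = 84.3422 kN.

F ≈ 84.3 kN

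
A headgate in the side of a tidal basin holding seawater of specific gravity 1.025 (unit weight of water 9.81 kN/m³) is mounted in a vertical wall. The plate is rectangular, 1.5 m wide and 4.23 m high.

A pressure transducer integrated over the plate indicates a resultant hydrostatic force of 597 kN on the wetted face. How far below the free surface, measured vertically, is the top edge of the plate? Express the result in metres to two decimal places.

γ = 1.025 × 9.81 = 10.05525 kN/m³.
A = 1.5 × 4.23 = 6.345 m².
From F = γ·h_c·A, the centroid depth is h_c = 597/(10.05525 × 6.345) = 9.35728 m.
The centroid lies 4.23/2 = 2.115 m below the top edge, so the top edge sits at h_top = 9.35728 − 2.115 = 7.24228 m below the surface.

d_top ≈ 7.24 m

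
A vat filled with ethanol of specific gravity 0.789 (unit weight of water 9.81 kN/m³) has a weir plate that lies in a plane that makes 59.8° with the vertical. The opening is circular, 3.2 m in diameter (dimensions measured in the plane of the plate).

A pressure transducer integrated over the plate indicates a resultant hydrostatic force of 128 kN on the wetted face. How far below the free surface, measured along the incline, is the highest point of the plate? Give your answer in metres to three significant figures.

γ = 0.789 × 9.81 = 7.74009 kN/m³.
A = π(1.6)² = 8.04248 m².
From F = γ·h_c·A, the centroid depth is h_c = 128/(7.74009 × 8.04248) = 2.05624 m.
The plate makes 59.8° with the vertical, i.e. θ = 90° − 59.8° = 30.2° to the horizontal. Measuring y along the incline from the free-surface line, vertical depth h = y·sinθ with sinθ = 0.503020.
Along the incline, y_c = h_c/sinθ = 2.05624/0.503020 = 4.08779 m.
The centroid is at the centre, 1.6 m below the top of the plate, so the highest point sits at y_top = 4.08779 − 1.6 = 2.48779 m along the incline.

y_top ≈ 2.49 m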